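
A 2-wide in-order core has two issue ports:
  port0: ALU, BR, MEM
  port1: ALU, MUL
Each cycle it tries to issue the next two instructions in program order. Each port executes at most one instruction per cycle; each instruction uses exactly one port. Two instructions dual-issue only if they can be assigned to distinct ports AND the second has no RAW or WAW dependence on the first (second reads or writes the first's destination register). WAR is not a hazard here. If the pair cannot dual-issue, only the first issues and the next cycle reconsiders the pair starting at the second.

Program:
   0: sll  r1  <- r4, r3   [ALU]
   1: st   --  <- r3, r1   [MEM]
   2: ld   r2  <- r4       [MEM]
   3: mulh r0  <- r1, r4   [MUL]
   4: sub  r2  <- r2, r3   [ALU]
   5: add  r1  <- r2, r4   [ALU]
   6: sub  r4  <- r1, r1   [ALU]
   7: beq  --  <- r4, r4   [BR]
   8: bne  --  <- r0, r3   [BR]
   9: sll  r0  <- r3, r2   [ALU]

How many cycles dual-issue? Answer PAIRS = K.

c0: i0 sll.ALU  RAW r1
c1: i1 st.MEM  no-port MEM/MEM
c2: i2/i3 ld.MEM/mulh.MUL  dual
c3: i4 sub.ALU  RAW r2
c4: i5 add.ALU  RAW r1
c5: i6 sub.ALU  RAW r4
c6: i7 beq.BR  no-port BR/BR
c7: i8/i9 bne.BR/sll.ALU  dual

PAIRS = 2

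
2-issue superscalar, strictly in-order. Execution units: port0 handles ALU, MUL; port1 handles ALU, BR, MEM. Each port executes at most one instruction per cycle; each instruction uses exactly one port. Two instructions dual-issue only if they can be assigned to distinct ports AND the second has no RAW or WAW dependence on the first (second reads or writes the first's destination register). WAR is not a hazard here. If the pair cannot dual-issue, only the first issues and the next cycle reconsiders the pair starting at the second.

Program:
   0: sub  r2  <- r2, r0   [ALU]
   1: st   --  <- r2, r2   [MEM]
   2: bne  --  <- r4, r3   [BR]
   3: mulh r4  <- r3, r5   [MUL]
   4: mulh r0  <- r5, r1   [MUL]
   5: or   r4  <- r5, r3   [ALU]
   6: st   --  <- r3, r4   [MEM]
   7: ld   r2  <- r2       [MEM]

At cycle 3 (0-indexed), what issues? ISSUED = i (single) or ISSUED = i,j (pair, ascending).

ISSUED = 4,5

c0: i0 sub  RAW r2
c1: i1 st  no-port MEM/BR
c2: i2/i3 bne mulh  dual
c3: i4/i5 mulh or  dual
c4: i6 st  no-port MEM/MEM
c5: i7 ld  tail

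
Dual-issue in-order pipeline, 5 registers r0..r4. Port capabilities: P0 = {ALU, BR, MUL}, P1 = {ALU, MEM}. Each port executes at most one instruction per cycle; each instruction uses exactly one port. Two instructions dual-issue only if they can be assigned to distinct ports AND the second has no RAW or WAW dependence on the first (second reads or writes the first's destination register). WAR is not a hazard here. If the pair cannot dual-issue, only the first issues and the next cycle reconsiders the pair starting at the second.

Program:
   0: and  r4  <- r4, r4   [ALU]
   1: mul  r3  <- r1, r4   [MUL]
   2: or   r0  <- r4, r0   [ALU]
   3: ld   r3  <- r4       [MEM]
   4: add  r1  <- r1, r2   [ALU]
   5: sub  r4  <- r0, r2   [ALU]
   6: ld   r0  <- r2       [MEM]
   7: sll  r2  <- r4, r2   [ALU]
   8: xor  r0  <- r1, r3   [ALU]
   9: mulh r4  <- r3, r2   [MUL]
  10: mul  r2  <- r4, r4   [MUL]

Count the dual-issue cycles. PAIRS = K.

PAIRS = 4

0. and @i0  | RAW r4
1. mul or @i1&i2  | pair
2. ld add @i3&i4  | pair
3. sub ld @i5&i6  | pair
4. sll xor @i7&i8  | pair
5. mulh @i9  | no-port MUL/MUL
6. mul @i10  | tail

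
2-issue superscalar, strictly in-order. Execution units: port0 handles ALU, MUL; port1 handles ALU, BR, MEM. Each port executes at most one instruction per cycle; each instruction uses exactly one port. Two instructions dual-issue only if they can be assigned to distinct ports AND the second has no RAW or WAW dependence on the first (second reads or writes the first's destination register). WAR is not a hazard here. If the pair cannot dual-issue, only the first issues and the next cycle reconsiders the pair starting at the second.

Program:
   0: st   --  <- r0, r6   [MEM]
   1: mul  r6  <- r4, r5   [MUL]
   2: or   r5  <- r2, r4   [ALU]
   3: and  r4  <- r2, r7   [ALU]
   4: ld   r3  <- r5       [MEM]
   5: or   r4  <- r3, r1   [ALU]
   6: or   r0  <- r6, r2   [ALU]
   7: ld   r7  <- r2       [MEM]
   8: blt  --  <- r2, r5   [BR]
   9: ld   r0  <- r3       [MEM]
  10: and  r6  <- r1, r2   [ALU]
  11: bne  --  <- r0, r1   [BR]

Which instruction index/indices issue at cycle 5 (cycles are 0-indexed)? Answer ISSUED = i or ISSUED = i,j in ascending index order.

ISSUED = 8

  cy0 -> i0&i1 (st.MEM/mul.MUL) 2-wide
  cy1 -> i2&i3 (or.ALU/and.ALU) 2-wide
  cy2 -> i4 (ld.MEM) RAW r3
  cy3 -> i5&i6 (or.ALU/or.ALU) 2-wide
  cy4 -> i7 (ld.MEM) no-port MEM/BR
  cy5 -> i8 (blt.BR) no-port BR/MEM
  cy6 -> i9&i10 (ld.MEM/and.ALU) 2-wide
  cy7 -> i11 (bne.BR) tail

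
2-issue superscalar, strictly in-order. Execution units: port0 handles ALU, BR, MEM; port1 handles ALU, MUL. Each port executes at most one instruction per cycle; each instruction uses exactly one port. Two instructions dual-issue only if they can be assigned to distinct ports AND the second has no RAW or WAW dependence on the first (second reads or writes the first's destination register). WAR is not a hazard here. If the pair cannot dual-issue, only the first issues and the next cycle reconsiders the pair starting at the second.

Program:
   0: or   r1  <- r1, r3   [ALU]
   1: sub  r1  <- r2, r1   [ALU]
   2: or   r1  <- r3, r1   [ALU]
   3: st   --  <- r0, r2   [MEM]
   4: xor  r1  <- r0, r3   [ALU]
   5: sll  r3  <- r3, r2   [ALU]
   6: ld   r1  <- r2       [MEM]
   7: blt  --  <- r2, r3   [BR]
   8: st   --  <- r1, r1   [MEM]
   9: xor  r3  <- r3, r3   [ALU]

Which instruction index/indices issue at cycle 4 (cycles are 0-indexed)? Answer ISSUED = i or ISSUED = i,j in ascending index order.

ISSUED = 6

  cy0 -> i0 (or) RAW+WAW r1
  cy1 -> i1 (sub) RAW+WAW r1
  cy2 -> i2&i3 (or+st) dual
  cy3 -> i4&i5 (xor+sll) dual
  cy4 -> i6 (ld) no-port MEM/BR
  cy5 -> i7 (blt) no-port BR/MEM
  cy6 -> i8&i9 (st+xor) dual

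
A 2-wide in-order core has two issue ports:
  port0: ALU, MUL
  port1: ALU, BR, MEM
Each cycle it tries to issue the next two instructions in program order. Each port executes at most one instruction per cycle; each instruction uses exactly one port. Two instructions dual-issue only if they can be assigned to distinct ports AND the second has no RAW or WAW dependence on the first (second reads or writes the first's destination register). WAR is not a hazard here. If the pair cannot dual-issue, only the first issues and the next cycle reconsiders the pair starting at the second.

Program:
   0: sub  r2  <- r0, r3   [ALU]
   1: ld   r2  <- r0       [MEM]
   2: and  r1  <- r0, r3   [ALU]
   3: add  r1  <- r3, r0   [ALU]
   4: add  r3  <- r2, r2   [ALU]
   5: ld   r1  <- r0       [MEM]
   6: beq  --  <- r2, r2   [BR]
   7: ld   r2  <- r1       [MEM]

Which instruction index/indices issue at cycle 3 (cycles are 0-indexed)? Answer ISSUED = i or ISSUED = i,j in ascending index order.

t=0 i0:sub.ALU ; WAW r2
t=1 i1/i2:ld.MEM;and.ALU ; pair
t=2 i3/i4:add.ALU;add.ALU ; pair
t=3 i5:ld.MEM ; no-port MEM/BR
t=4 i6:beq.BR ; no-port BR/MEM
t=5 i7:ld.MEM ; tail

ISSUED = 5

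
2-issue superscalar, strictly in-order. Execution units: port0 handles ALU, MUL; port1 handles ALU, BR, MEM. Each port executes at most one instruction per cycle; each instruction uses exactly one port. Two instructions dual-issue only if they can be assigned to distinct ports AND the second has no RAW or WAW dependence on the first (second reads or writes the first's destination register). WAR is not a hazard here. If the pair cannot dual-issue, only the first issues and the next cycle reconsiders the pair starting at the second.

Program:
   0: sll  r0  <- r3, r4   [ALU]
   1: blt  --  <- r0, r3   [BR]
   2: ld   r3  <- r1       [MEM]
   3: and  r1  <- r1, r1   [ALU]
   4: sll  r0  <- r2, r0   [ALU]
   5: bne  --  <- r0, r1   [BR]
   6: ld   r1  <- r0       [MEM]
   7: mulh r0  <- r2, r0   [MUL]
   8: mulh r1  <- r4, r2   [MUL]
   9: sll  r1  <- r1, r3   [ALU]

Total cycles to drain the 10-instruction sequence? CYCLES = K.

  cy0 -> i0 (sll.ALU) RAW r0
  cy1 -> i1 (blt.BR) no-port BR/MEM
  cy2 -> i2/i3 (ld.MEM and.ALU) 2-wide
  cy3 -> i4 (sll.ALU) RAW r0
  cy4 -> i5 (bne.BR) no-port BR/MEM
  cy5 -> i6/i7 (ld.MEM mulh.MUL) 2-wide
  cy6 -> i8 (mulh.MUL) RAW+WAW r1
  cy7 -> i9 (sll.ALU) tail

CYCLES = 8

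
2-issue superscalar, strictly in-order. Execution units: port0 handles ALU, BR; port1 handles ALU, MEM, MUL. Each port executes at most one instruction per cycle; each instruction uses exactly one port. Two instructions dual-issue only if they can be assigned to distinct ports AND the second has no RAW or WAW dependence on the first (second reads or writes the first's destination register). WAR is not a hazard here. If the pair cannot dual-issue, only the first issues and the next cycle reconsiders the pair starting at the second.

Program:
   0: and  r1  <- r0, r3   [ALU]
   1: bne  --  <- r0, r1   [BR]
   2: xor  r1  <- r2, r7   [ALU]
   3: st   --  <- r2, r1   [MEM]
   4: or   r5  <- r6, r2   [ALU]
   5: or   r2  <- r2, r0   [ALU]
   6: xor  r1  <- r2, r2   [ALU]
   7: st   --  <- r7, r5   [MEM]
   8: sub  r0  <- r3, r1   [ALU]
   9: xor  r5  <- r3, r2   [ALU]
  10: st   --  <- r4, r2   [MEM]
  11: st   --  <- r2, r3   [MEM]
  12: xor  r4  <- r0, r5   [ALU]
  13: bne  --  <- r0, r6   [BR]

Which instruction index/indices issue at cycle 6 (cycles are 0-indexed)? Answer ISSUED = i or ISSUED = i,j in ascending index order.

ISSUED = 10

t=0 i0:and.ALU ; RAW r1
t=1 i1/i2:bne.BR xor.ALU ; dual
t=2 i3/i4:st.MEM or.ALU ; dual
t=3 i5:or.ALU ; RAW r2
t=4 i6/i7:xor.ALU st.MEM ; dual
t=5 i8/i9:sub.ALU xor.ALU ; dual
t=6 i10:st.MEM ; no-port MEM/MEM
t=7 i11/i12:st.MEM xor.ALU ; dual
t=8 i13:bne.BR ; tail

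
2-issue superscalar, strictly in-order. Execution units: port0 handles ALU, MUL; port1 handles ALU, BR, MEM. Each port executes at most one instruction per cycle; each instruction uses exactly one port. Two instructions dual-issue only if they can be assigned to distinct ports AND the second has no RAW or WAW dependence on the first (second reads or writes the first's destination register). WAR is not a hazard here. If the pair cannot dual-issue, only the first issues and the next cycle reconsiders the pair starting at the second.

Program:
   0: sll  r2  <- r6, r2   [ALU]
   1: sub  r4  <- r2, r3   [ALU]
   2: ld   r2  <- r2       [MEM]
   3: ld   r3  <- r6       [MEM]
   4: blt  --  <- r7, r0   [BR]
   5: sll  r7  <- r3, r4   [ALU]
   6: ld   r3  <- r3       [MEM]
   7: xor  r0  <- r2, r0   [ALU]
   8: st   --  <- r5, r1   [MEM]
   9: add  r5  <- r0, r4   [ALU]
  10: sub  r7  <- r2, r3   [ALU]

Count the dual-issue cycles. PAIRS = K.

PAIRS = 4

0. sll.ALU @i0  | RAW r2
1. sub.ALU+ld.MEM @i1,i2  | pair
2. ld.MEM @i3  | no-port MEM/BR
3. blt.BR+sll.ALU @i4,i5  | pair
4. ld.MEM+xor.ALU @i6,i7  | pair
5. st.MEM+add.ALU @i8,i9  | pair
6. sub.ALU @i10  | tail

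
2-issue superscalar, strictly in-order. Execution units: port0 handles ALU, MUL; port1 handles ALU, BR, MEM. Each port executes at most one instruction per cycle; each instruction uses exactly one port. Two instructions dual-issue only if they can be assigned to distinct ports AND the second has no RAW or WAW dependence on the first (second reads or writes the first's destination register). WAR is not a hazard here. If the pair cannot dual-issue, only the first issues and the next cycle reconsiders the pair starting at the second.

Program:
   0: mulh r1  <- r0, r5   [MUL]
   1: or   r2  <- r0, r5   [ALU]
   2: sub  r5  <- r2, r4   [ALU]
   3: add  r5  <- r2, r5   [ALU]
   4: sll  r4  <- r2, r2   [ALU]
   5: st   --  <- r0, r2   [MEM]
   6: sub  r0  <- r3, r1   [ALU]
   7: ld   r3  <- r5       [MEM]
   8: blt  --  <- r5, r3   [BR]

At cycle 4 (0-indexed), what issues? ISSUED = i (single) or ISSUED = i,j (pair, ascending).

#0 head=0: mulh+or i0&i1 dual
#1 head=2: sub i2 RAW+WAW r5
#2 head=3: add+sll i3&i4 dual
#3 head=5: st+sub i5&i6 dual
#4 head=7: ld i7 no-port MEM/BR
#5 head=8: blt i8 tail

ISSUED = 7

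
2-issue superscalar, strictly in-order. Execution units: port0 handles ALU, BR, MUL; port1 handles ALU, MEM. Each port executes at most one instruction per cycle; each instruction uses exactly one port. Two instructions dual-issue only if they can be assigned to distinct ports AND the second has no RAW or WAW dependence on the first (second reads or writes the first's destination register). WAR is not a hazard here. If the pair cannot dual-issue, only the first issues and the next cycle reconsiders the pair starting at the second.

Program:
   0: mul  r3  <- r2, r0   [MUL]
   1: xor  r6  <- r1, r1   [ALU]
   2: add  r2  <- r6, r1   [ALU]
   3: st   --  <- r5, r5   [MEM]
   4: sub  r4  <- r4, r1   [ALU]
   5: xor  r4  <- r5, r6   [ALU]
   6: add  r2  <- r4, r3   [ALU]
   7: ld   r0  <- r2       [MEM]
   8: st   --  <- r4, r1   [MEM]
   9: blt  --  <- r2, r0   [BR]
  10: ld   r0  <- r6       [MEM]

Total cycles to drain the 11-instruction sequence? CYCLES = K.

CYCLES = 8

#0 head=0: mul.MUL xor.ALU i0,i1 dual
#1 head=2: add.ALU st.MEM i2,i3 dual
#2 head=4: sub.ALU i4 WAW r4
#3 head=5: xor.ALU i5 RAW r4
#4 head=6: add.ALU i6 RAW r2
#5 head=7: ld.MEM i7 no-port MEM/MEM
#6 head=8: st.MEM blt.BR i8,i9 dual
#7 head=10: ld.MEM i10 tail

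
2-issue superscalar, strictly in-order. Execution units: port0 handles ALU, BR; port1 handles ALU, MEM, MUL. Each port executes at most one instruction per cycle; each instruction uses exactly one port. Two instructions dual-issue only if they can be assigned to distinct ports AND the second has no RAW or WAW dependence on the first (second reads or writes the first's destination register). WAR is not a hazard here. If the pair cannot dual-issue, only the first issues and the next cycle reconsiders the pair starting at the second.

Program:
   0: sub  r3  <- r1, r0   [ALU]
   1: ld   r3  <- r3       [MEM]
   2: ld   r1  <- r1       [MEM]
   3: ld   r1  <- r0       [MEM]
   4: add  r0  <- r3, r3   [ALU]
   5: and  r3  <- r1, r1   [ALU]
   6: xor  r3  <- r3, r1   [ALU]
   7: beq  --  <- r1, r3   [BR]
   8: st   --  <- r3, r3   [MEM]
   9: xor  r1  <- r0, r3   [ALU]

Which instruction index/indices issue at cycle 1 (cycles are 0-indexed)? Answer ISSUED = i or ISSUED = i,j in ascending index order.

ISSUED = 1

  cy0 -> i0 (sub) RAW+WAW r3
  cy1 -> i1 (ld) no-port MEM/MEM
  cy2 -> i2 (ld) no-port MEM/MEM
  cy3 -> i3&i4 (ld/add) 2-wide
  cy4 -> i5 (and) RAW+WAW r3
  cy5 -> i6 (xor) RAW r3
  cy6 -> i7&i8 (beq/st) 2-wide
  cy7 -> i9 (xor) tail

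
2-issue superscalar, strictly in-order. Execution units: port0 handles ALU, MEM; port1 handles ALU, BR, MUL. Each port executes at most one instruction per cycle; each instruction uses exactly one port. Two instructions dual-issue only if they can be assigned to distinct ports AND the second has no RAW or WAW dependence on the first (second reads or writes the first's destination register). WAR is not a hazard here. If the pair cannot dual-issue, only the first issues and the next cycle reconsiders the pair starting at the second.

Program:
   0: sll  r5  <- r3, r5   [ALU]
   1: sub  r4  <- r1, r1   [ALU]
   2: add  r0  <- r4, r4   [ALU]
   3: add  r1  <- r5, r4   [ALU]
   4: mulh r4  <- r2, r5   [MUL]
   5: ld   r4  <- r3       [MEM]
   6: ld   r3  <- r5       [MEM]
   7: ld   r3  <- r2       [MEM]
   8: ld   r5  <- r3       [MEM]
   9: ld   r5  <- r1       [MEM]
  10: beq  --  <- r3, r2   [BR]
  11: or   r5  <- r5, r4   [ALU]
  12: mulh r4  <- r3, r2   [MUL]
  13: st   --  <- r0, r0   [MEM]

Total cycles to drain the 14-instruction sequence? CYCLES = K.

0. sll;sub @i0+i1  | 2-wide
1. add;add @i2+i3  | 2-wide
2. mulh @i4  | WAW r4
3. ld @i5  | no-port MEM/MEM
4. ld @i6  | no-port MEM/MEM
5. ld @i7  | no-port MEM/MEM
6. ld @i8  | no-port MEM/MEM
7. ld;beq @i9+i10  | 2-wide
8. or;mulh @i11+i12  | 2-wide
9. st @i13  | tail

CYCLES = 10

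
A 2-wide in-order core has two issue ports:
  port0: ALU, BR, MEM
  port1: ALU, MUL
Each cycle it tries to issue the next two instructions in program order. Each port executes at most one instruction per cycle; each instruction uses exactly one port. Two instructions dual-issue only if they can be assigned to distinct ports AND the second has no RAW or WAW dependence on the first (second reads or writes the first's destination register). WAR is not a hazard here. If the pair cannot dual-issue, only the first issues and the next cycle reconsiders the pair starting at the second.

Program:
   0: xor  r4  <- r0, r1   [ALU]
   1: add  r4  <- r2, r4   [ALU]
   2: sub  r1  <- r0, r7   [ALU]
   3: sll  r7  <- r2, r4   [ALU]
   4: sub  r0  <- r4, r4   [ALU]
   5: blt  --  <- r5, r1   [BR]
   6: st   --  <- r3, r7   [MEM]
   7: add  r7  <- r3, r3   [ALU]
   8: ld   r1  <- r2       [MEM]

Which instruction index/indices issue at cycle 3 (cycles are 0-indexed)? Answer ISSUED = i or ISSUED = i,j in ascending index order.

ISSUED = 5

  cy0 -> i0 (xor.ALU) RAW+WAW r4
  cy1 -> i1+i2 (add.ALU;sub.ALU) dual
  cy2 -> i3+i4 (sll.ALU;sub.ALU) dual
  cy3 -> i5 (blt.BR) no-port BR/MEM
  cy4 -> i6+i7 (st.MEM;add.ALU) dual
  cy5 -> i8 (ld.MEM) tail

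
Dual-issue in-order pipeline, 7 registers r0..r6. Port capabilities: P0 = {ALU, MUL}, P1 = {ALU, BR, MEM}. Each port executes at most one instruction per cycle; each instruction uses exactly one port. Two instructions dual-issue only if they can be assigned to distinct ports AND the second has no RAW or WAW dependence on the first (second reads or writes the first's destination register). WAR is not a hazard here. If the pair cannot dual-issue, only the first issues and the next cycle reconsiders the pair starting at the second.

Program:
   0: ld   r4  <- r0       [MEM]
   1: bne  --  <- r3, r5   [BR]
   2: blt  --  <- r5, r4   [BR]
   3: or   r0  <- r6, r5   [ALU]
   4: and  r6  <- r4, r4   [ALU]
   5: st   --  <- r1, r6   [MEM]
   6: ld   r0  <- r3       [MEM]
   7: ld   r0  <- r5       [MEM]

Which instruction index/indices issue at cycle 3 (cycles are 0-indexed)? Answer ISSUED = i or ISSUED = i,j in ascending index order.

[0] i0  ld.MEM  -- no-port MEM/BR
[1] i1  bne.BR  -- no-port BR/BR
[2] i2,i3  blt.BR;or.ALU  -- pair
[3] i4  and.ALU  -- RAW r6
[4] i5  st.MEM  -- no-port MEM/MEM
[5] i6  ld.MEM  -- no-port MEM/MEM
[6] i7  ld.MEM  -- tail

ISSUED = 4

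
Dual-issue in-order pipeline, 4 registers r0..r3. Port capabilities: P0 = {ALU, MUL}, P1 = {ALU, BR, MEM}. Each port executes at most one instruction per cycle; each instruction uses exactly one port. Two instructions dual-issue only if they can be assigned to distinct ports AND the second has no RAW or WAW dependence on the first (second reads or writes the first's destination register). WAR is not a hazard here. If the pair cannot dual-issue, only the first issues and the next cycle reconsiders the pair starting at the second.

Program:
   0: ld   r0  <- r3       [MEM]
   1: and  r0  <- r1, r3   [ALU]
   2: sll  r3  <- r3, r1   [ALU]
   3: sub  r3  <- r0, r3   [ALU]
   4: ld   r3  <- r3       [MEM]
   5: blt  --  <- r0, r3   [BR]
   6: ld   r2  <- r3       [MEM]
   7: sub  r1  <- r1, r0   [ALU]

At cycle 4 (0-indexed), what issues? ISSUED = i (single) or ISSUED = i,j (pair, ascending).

  cy0 -> i0 (ld) WAW r0
  cy1 -> i1,i2 (and sll) dual
  cy2 -> i3 (sub) RAW+WAW r3
  cy3 -> i4 (ld) no-port MEM/BR
  cy4 -> i5 (blt) no-port BR/MEM
  cy5 -> i6,i7 (ld sub) dual

ISSUED = 5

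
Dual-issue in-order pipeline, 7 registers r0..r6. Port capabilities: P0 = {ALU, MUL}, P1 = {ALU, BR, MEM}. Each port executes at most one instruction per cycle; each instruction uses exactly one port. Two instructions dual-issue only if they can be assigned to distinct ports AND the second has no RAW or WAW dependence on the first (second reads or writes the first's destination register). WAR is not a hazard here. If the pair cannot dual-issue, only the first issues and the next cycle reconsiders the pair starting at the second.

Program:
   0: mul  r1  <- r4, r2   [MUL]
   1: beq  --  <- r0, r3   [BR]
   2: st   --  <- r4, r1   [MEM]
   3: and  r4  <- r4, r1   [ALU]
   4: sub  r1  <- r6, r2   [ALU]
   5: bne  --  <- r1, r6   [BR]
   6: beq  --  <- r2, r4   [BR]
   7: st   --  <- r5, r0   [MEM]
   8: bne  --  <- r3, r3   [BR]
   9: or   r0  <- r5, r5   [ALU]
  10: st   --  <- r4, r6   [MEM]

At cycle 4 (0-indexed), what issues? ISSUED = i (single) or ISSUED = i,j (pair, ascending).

ISSUED = 6

[0] i0&i1  mul+beq  -- 2-wide
[1] i2&i3  st+and  -- 2-wide
[2] i4  sub  -- RAW r1
[3] i5  bne  -- no-port BR/BR
[4] i6  beq  -- no-port BR/MEM
[5] i7  st  -- no-port MEM/BR
[6] i8&i9  bne+or  -- 2-wide
[7] i10  st  -- tail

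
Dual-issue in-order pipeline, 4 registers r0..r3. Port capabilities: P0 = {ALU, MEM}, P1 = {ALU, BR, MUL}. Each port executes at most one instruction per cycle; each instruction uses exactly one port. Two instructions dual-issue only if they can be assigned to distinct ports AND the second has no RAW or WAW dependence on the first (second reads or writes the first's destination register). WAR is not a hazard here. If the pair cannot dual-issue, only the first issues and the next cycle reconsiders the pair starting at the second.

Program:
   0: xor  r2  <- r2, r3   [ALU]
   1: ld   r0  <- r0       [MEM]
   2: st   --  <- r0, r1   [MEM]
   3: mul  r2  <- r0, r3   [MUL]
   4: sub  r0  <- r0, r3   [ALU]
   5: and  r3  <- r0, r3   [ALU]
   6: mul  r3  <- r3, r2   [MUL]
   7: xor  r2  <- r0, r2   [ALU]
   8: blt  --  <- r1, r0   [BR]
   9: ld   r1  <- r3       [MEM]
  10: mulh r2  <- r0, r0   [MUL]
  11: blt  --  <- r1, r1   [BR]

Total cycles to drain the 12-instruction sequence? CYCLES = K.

c0: i0&i1 xor+ld  dual
c1: i2&i3 st+mul  dual
c2: i4 sub  RAW r0
c3: i5 and  RAW+WAW r3
c4: i6&i7 mul+xor  dual
c5: i8&i9 blt+ld  dual
c6: i10 mulh  no-port MUL/BR
c7: i11 blt  tail

CYCLES = 8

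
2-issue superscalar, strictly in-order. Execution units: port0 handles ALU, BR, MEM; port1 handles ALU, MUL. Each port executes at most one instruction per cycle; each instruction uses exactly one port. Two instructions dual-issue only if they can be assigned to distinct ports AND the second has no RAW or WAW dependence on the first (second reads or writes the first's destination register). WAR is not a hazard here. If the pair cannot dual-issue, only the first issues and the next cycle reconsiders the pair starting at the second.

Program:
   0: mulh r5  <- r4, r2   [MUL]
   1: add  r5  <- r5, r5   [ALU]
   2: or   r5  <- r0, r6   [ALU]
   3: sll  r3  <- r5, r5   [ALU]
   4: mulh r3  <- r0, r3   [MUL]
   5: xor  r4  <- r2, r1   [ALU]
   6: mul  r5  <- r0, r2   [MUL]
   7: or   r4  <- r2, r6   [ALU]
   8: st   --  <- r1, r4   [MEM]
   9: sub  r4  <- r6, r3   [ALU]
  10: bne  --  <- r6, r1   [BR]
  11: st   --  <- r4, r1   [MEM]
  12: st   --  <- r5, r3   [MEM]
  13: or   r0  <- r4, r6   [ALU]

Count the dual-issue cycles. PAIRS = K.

PAIRS = 4

[0] i0  mulh.MUL  -- RAW+WAW r5
[1] i1  add.ALU  -- WAW r5
[2] i2  or.ALU  -- RAW r5
[3] i3  sll.ALU  -- RAW+WAW r3
[4] i4&i5  mulh.MUL;xor.ALU  -- pair
[5] i6&i7  mul.MUL;or.ALU  -- pair
[6] i8&i9  st.MEM;sub.ALU  -- pair
[7] i10  bne.BR  -- no-port BR/MEM
[8] i11  st.MEM  -- no-port MEM/MEM
[9] i12&i13  st.MEM;or.ALU  -- pair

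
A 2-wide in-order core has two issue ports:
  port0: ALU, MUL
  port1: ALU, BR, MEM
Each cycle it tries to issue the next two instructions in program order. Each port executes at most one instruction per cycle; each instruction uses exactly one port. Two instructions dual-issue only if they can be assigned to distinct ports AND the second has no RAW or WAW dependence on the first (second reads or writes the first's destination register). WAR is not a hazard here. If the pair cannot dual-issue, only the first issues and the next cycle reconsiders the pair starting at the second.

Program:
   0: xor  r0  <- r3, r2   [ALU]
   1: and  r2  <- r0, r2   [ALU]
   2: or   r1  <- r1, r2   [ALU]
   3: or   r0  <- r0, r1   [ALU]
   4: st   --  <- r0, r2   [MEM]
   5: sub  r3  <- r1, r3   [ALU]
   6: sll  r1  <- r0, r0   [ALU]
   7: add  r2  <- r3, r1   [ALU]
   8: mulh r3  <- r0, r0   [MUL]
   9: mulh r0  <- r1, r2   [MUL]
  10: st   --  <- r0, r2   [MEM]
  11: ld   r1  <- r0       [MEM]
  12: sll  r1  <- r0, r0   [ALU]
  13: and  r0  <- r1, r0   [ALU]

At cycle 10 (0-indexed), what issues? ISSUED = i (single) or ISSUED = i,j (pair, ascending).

ISSUED = 12

0. xor @i0  | RAW r0
1. and @i1  | RAW r2
2. or @i2  | RAW r1
3. or @i3  | RAW r0
4. st+sub @i4+i5  | 2-wide
5. sll @i6  | RAW r1
6. add+mulh @i7+i8  | 2-wide
7. mulh @i9  | RAW r0
8. st @i10  | no-port MEM/MEM
9. ld @i11  | WAW r1
10. sll @i12  | RAW r1
11. and @i13  | tail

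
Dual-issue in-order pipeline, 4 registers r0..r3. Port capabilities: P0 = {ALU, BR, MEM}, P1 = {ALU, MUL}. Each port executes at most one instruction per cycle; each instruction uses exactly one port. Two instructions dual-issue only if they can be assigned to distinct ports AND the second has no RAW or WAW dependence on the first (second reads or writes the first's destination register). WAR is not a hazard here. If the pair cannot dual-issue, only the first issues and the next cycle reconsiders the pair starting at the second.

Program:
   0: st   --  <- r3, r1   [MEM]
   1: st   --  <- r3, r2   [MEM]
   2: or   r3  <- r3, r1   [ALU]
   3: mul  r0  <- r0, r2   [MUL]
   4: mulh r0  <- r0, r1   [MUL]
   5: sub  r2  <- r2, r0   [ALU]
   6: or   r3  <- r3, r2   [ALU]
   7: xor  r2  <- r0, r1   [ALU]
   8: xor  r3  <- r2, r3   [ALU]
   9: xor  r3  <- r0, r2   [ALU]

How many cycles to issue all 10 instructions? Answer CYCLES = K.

CYCLES = 8

t=0 i0:st ; no-port MEM/MEM
t=1 i1,i2:st/or ; 2-wide
t=2 i3:mul ; no-port MUL/MUL
t=3 i4:mulh ; RAW r0
t=4 i5:sub ; RAW r2
t=5 i6,i7:or/xor ; 2-wide
t=6 i8:xor ; WAW r3
t=7 i9:xor ; tail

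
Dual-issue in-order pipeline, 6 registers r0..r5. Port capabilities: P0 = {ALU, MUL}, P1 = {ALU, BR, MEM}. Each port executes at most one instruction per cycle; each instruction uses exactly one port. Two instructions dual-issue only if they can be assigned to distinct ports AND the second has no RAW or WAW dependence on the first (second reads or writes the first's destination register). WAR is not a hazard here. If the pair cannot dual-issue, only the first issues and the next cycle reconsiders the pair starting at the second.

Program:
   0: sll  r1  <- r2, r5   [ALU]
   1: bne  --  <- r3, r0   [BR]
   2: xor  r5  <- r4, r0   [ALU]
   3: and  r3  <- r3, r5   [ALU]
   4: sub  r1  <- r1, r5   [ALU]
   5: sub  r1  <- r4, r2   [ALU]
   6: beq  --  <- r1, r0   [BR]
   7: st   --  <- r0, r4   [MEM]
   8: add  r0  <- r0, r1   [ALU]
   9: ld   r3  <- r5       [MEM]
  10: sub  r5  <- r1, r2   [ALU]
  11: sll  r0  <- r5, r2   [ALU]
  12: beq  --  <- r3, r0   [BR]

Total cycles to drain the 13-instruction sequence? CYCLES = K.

CYCLES = 9

c0: i0+i1 sll.ALU bne.BR  pair
c1: i2 xor.ALU  RAW r5
c2: i3+i4 and.ALU sub.ALU  pair
c3: i5 sub.ALU  RAW r1
c4: i6 beq.BR  no-port BR/MEM
c5: i7+i8 st.MEM add.ALU  pair
c6: i9+i10 ld.MEM sub.ALU  pair
c7: i11 sll.ALU  RAW r0
c8: i12 beq.BR  tail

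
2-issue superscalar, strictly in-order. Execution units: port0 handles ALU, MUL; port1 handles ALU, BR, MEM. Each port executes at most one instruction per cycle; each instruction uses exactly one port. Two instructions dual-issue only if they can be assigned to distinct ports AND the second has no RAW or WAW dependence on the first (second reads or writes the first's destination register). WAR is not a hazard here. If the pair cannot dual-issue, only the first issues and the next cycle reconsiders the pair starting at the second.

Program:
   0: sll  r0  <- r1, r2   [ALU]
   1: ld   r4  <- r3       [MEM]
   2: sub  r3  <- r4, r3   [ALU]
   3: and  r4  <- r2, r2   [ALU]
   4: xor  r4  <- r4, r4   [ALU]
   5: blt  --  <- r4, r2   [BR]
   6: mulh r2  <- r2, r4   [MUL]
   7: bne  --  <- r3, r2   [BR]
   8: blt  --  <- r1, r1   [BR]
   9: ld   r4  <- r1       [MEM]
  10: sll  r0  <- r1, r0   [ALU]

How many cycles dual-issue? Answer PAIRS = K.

PAIRS = 4

t=0 i0/i1:sll;ld ; dual
t=1 i2/i3:sub;and ; dual
t=2 i4:xor ; RAW r4
t=3 i5/i6:blt;mulh ; dual
t=4 i7:bne ; no-port BR/BR
t=5 i8:blt ; no-port BR/MEM
t=6 i9/i10:ld;sll ; dual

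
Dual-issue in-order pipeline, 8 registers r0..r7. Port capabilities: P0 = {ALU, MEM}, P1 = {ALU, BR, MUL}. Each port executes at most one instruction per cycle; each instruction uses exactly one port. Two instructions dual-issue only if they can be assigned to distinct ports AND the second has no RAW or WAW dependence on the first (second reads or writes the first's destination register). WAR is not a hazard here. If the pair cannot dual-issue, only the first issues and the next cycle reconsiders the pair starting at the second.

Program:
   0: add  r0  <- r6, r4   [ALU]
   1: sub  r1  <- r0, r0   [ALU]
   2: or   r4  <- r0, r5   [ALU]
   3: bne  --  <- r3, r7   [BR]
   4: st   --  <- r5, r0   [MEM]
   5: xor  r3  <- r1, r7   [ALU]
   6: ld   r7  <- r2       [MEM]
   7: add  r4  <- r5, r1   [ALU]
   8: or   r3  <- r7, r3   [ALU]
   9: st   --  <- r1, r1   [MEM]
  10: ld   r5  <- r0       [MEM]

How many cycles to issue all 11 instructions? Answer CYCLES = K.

c0: i0 add  RAW r0
c1: i1,i2 sub/or  pair
c2: i3,i4 bne/st  pair
c3: i5,i6 xor/ld  pair
c4: i7,i8 add/or  pair
c5: i9 st  no-port MEM/MEM
c6: i10 ld  tail

CYCLES = 7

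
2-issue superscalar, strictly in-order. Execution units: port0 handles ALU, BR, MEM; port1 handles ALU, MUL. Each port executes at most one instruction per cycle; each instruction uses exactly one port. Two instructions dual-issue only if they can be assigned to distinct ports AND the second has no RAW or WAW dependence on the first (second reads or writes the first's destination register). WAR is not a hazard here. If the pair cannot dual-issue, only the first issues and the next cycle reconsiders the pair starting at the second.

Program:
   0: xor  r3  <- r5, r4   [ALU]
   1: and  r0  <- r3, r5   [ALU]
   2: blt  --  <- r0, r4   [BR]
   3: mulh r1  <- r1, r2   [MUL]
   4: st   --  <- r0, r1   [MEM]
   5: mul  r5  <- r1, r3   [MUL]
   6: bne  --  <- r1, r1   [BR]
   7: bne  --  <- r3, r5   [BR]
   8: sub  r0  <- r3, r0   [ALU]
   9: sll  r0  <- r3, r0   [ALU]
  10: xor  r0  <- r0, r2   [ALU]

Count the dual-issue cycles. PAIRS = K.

PAIRS = 3

  cy0 -> i0 (xor) RAW r3
  cy1 -> i1 (and) RAW r0
  cy2 -> i2/i3 (blt/mulh) 2-wide
  cy3 -> i4/i5 (st/mul) 2-wide
  cy4 -> i6 (bne) no-port BR/BR
  cy5 -> i7/i8 (bne/sub) 2-wide
  cy6 -> i9 (sll) RAW+WAW r0
  cy7 -> i10 (xor) tail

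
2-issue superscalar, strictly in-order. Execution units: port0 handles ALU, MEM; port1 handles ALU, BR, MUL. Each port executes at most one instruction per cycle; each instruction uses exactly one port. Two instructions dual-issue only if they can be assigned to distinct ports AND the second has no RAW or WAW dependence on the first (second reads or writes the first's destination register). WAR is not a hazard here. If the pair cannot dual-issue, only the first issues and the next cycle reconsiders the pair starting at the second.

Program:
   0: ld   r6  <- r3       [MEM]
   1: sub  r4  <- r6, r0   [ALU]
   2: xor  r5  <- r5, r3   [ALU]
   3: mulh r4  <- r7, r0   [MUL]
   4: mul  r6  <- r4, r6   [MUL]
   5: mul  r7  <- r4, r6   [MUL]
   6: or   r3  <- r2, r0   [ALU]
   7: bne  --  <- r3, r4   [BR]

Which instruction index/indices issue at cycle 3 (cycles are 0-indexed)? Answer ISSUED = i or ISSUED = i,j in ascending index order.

#0 head=0: ld i0 RAW r6
#1 head=1: sub/xor i1+i2 dual
#2 head=3: mulh i3 no-port MUL/MUL
#3 head=4: mul i4 no-port MUL/MUL
#4 head=5: mul/or i5+i6 dual
#5 head=7: bne i7 tail

ISSUED = 4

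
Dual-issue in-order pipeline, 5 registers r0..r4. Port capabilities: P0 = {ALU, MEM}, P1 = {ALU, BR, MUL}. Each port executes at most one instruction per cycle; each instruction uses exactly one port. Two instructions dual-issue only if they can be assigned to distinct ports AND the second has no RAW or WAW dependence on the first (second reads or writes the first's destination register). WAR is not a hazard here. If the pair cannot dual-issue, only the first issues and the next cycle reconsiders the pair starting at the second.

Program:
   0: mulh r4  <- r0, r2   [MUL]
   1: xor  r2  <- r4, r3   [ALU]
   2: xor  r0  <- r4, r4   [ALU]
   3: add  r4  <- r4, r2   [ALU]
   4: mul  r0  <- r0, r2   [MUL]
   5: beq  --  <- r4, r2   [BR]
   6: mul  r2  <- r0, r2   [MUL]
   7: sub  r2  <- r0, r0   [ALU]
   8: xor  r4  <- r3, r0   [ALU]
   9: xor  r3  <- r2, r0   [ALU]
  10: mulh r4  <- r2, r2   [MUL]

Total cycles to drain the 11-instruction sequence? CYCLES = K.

0. mulh.MUL @i0  | RAW r4
1. xor.ALU xor.ALU @i1,i2  | 2-wide
2. add.ALU mul.MUL @i3,i4  | 2-wide
3. beq.BR @i5  | no-port BR/MUL
4. mul.MUL @i6  | WAW r2
5. sub.ALU xor.ALU @i7,i8  | 2-wide
6. xor.ALU mulh.MUL @i9,i10  | 2-wide

CYCLES = 7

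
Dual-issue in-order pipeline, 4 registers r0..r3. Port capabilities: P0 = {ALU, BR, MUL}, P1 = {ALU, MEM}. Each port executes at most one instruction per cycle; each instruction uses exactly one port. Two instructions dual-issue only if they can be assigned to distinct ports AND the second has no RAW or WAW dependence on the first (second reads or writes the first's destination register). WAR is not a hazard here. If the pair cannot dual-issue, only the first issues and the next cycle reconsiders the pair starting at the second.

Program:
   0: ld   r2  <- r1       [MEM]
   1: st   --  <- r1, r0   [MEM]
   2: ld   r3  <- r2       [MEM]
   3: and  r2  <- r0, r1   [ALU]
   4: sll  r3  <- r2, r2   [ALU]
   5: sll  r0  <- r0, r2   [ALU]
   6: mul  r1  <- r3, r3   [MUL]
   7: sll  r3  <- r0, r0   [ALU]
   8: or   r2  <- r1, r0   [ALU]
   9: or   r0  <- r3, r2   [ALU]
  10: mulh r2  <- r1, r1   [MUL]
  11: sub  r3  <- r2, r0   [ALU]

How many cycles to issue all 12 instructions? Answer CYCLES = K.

CYCLES = 8

  cy0 -> i0 (ld.MEM) no-port MEM/MEM
  cy1 -> i1 (st.MEM) no-port MEM/MEM
  cy2 -> i2+i3 (ld.MEM/and.ALU) pair
  cy3 -> i4+i5 (sll.ALU/sll.ALU) pair
  cy4 -> i6+i7 (mul.MUL/sll.ALU) pair
  cy5 -> i8 (or.ALU) RAW r2
  cy6 -> i9+i10 (or.ALU/mulh.MUL) pair
  cy7 -> i11 (sub.ALU) tail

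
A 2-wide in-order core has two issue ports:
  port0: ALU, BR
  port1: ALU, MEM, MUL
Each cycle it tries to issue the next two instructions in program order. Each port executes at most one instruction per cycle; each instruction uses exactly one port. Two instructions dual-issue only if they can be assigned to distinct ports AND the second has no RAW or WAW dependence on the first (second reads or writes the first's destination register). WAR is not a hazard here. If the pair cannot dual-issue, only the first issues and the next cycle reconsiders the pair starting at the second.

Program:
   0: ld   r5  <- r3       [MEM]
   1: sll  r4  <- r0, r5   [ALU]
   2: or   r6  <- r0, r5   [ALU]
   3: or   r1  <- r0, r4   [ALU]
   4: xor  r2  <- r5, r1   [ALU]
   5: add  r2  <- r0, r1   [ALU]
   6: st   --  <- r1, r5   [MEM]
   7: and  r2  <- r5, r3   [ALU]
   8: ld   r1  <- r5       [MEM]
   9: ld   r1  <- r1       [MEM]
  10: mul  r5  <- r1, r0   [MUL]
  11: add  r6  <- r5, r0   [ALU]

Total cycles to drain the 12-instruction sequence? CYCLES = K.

CYCLES = 9

[0] i0  ld.MEM  -- RAW r5
[1] i1&i2  sll.ALU/or.ALU  -- dual
[2] i3  or.ALU  -- RAW r1
[3] i4  xor.ALU  -- WAW r2
[4] i5&i6  add.ALU/st.MEM  -- dual
[5] i7&i8  and.ALU/ld.MEM  -- dual
[6] i9  ld.MEM  -- no-port MEM/MUL
[7] i10  mul.MUL  -- RAW r5
[8] i11  add.ALU  -- tail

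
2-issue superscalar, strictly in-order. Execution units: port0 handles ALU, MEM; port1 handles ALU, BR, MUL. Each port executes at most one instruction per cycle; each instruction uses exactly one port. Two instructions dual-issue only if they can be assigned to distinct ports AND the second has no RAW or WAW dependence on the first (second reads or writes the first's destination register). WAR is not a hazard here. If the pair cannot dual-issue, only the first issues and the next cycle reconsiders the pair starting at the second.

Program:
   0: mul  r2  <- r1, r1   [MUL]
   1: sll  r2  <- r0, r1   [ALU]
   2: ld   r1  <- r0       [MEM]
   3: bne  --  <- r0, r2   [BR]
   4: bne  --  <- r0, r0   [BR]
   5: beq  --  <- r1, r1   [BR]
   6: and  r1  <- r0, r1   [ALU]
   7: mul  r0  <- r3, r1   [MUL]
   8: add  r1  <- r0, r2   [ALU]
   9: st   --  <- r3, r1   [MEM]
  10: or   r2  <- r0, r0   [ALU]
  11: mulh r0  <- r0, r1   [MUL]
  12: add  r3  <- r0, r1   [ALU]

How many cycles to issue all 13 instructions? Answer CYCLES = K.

#0 head=0: mul i0 WAW r2
#1 head=1: sll;ld i1,i2 2-wide
#2 head=3: bne i3 no-port BR/BR
#3 head=4: bne i4 no-port BR/BR
#4 head=5: beq;and i5,i6 2-wide
#5 head=7: mul i7 RAW r0
#6 head=8: add i8 RAW r1
#7 head=9: st;or i9,i10 2-wide
#8 head=11: mulh i11 RAW r0
#9 head=12: add i12 tail

CYCLES = 10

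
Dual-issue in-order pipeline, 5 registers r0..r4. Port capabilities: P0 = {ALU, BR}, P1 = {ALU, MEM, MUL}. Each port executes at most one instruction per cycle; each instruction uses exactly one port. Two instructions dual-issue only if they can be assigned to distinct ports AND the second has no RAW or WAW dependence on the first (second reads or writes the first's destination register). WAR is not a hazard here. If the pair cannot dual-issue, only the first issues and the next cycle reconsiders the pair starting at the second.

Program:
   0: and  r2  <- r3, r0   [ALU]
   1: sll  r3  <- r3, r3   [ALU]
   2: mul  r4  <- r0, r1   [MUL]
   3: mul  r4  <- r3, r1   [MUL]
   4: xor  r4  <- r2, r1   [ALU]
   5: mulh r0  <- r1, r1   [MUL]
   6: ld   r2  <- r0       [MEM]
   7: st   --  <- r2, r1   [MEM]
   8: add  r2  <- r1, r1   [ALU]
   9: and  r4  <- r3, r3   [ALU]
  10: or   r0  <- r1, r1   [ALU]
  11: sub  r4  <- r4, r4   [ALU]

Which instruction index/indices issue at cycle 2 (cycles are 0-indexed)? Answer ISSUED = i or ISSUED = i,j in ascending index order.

  cy0 -> i0&i1 (and sll) pair
  cy1 -> i2 (mul) no-port MUL/MUL
  cy2 -> i3 (mul) WAW r4
  cy3 -> i4&i5 (xor mulh) pair
  cy4 -> i6 (ld) no-port MEM/MEM
  cy5 -> i7&i8 (st add) pair
  cy6 -> i9&i10 (and or) pair
  cy7 -> i11 (sub) tail

ISSUED = 3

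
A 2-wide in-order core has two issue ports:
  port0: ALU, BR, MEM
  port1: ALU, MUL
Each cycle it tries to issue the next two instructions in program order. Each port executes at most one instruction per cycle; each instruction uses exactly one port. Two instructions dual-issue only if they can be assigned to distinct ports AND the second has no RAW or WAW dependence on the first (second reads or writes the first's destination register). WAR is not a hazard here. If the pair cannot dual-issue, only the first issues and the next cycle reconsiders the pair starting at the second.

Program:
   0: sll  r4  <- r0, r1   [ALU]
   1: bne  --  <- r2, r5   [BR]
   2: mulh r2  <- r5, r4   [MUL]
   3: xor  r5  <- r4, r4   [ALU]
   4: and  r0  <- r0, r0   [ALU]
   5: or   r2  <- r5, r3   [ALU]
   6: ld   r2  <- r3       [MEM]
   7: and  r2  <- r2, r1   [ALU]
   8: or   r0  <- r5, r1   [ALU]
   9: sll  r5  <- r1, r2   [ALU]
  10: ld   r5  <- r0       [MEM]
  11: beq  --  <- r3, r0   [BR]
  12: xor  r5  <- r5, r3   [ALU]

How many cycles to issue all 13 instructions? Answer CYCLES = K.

CYCLES = 8

c0: i0+i1 sll.ALU bne.BR  pair
c1: i2+i3 mulh.MUL xor.ALU  pair
c2: i4+i5 and.ALU or.ALU  pair
c3: i6 ld.MEM  RAW+WAW r2
c4: i7+i8 and.ALU or.ALU  pair
c5: i9 sll.ALU  WAW r5
c6: i10 ld.MEM  no-port MEM/BR
c7: i11+i12 beq.BR xor.ALU  pair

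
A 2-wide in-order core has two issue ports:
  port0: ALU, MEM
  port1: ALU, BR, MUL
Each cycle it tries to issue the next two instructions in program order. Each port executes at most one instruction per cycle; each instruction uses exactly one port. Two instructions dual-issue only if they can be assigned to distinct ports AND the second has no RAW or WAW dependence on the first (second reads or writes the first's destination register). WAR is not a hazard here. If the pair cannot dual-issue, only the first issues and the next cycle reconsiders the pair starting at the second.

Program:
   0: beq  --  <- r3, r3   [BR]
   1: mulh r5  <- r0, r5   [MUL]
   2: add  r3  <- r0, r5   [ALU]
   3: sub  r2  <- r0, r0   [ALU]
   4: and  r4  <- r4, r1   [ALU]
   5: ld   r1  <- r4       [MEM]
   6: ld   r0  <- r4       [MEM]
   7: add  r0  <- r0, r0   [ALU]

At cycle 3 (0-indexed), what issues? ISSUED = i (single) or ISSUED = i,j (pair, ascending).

0. beq @i0  | no-port BR/MUL
1. mulh @i1  | RAW r5
2. add/sub @i2,i3  | 2-wide
3. and @i4  | RAW r4
4. ld @i5  | no-port MEM/MEM
5. ld @i6  | RAW+WAW r0
6. add @i7  | tail

ISSUED = 4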